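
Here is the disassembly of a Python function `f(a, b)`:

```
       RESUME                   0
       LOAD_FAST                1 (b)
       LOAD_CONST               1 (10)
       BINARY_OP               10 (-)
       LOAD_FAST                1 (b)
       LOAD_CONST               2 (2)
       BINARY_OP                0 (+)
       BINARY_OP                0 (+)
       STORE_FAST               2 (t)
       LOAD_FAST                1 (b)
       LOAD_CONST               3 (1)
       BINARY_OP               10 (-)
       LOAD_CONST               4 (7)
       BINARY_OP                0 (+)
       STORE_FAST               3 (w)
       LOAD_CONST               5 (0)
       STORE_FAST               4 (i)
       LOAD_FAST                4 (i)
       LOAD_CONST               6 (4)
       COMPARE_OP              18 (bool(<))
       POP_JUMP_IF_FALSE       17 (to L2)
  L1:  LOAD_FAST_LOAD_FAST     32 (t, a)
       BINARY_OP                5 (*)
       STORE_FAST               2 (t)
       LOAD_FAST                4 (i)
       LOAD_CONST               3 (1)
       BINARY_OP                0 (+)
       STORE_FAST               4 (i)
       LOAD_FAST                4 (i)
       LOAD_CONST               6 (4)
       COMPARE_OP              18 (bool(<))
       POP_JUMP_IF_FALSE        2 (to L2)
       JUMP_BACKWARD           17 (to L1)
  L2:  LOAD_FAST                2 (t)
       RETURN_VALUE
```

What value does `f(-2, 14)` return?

320

LOAD_FAST b → push 14
LOAD_CONST → push 10
BINARY_OP - → 14 - 10 = 4
LOAD_FAST b → push 14
LOAD_CONST → push 2
BINARY_OP + → 14 + 2 = 16
BINARY_OP + → 4 + 16 = 20
STORE_FAST t → t=20
LOAD_FAST b → push 14
LOAD_CONST → push 1
BINARY_OP - → 14 - 1 = 13
LOAD_CONST → push 7
BINARY_OP + → 13 + 7 = 20
STORE_FAST w → w=20
LOAD_CONST → push 0
STORE_FAST i → i=0
LOAD_FAST i → push 0
LOAD_CONST → push 4
COMPARE_OP bool(<) → 0 vs 4 = True
POP_JUMP_IF_FALSE → pop True; no jump
LOAD_FAST_LOAD_FAST t,a → push 20,-2
BINARY_OP * → 20 * -2 = -40
STORE_FAST t → t=-40
LOAD_FAST i → push 0
LOAD_CONST → push 1
BINARY_OP + → 0 + 1 = 1
STORE_FAST i → i=1
LOAD_FAST i → push 1
LOAD_CONST → push 4
COMPARE_OP bool(<) → 1 vs 4 = True
POP_JUMP_IF_FALSE → pop True; no jump
LOAD_FAST_LOAD_FAST t,a → push -40,-2
BINARY_OP * → -40 * -2 = 80
STORE_FAST t → t=80
LOAD_FAST i → push 1
LOAD_CONST → push 1
BINARY_OP + → 1 + 1 = 2
STORE_FAST i → i=2
LOAD_FAST i → push 2
LOAD_CONST → push 4
COMPARE_OP bool(<) → 2 vs 4 = True
POP_JUMP_IF_FALSE → pop True; no jump
LOAD_FAST_LOAD_FAST t,a → push 80,-2
BINARY_OP * → 80 * -2 = -160
STORE_FAST t → t=-160
LOAD_FAST i → push 2
LOAD_CONST → push 1
BINARY_OP + → 2 + 1 = 3
STORE_FAST i → i=3
LOAD_FAST i → push 3
LOAD_CONST → push 4
COMPARE_OP bool(<) → 3 vs 4 = True
POP_JUMP_IF_FALSE → pop True; no jump
LOAD_FAST_LOAD_FAST t,a → push -160,-2
BINARY_OP * → -160 * -2 = 320
STORE_FAST t → t=320
LOAD_FAST i → push 3
LOAD_CONST → push 1
BINARY_OP + → 3 + 1 = 4
STORE_FAST i → i=4
LOAD_FAST i → push 4
LOAD_CONST → push 4
COMPARE_OP bool(<) → 4 vs 4 = False
POP_JUMP_IF_FALSE → pop False; jump
LOAD_FAST t → push 320
RETURN_VALUE → return 320.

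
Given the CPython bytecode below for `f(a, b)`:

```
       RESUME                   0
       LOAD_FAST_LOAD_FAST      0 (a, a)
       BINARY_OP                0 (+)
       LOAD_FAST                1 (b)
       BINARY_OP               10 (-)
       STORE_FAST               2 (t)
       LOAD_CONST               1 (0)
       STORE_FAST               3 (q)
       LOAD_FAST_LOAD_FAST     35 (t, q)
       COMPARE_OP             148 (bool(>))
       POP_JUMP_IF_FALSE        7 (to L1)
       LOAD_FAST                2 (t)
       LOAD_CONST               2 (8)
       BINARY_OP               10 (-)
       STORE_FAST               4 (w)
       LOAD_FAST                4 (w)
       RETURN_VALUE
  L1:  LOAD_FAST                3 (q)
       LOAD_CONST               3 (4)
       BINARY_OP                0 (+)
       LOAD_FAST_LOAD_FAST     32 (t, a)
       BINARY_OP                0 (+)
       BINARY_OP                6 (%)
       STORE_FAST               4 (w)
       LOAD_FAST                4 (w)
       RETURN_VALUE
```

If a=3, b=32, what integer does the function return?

-19

LOAD_FAST_LOAD_FAST a,a → push 3,3. Stack: [3, 3]
BINARY_OP + → 3 + 3 = 6. Stack: [6]
LOAD_FAST b → push 32. Stack: [6, 32]
BINARY_OP - → 6 - 32 = -26. Stack: [-26]
STORE_FAST t → t=-26. Stack: []
LOAD_CONST → push 0. Stack: [0]
STORE_FAST q → q=0. Stack: []
LOAD_FAST_LOAD_FAST t,q → push -26,0. Stack: [-26, 0]
COMPARE_OP bool(>) → -26 vs 0 = False. Stack: [False]
POP_JUMP_IF_FALSE → pop False; jump. Stack: []
LOAD_FAST q → push 0. Stack: [0]
LOAD_CONST → push 4. Stack: [0, 4]
BINARY_OP + → 0 + 4 = 4. Stack: [4]
LOAD_FAST_LOAD_FAST t,a → push -26,3. Stack: [4, -26, 3]
BINARY_OP + → -26 + 3 = -23. Stack: [4, -23]
BINARY_OP % → 4 % -23 = -19. Stack: [-19]
STORE_FAST w → w=-19. Stack: []
LOAD_FAST w → push -19. Stack: [-19]
RETURN_VALUE → return -19.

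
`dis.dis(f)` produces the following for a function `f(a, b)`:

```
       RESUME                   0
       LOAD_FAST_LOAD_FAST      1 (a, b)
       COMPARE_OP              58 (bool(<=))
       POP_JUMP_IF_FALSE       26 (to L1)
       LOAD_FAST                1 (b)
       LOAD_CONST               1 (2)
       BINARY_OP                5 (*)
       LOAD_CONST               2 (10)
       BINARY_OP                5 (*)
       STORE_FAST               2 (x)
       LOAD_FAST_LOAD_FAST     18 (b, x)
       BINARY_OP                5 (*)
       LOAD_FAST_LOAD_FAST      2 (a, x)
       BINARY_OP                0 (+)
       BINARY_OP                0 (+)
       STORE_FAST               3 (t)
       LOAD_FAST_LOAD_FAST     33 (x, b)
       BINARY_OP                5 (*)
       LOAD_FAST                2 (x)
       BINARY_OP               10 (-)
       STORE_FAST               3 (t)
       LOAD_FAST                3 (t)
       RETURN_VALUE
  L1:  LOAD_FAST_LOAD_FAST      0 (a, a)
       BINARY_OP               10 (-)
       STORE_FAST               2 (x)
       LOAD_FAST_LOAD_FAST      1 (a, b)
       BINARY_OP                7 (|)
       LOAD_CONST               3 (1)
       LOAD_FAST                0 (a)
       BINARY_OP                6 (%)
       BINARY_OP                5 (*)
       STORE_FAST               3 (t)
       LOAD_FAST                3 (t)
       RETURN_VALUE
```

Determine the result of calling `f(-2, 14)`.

LOAD_FAST_LOAD_FAST a,b → push -2,14. Stack: [-2, 14]
COMPARE_OP bool(<=) → -2 vs 14 = True. Stack: [True]
POP_JUMP_IF_FALSE → pop True; no jump. Stack: []
LOAD_FAST b → push 14. Stack: [14]
LOAD_CONST → push 2. Stack: [14, 2]
BINARY_OP * → 14 * 2 = 28. Stack: [28]
LOAD_CONST → push 10. Stack: [28, 10]
BINARY_OP * → 28 * 10 = 280. Stack: [280]
STORE_FAST x → x=280. Stack: []
LOAD_FAST_LOAD_FAST b,x → push 14,280. Stack: [14, 280]
BINARY_OP * → 14 * 280 = 3920. Stack: [3920]
LOAD_FAST_LOAD_FAST a,x → push -2,280. Stack: [3920, -2, 280]
BINARY_OP + → -2 + 280 = 278. Stack: [3920, 278]
BINARY_OP + → 3920 + 278 = 4198. Stack: [4198]
STORE_FAST t → t=4198. Stack: []
LOAD_FAST_LOAD_FAST x,b → push 280,14. Stack: [280, 14]
BINARY_OP * → 280 * 14 = 3920. Stack: [3920]
LOAD_FAST x → push 280. Stack: [3920, 280]
BINARY_OP - → 3920 - 280 = 3640. Stack: [3640]
STORE_FAST t → t=3640. Stack: []
LOAD_FAST t → push 3640. Stack: [3640]
RETURN_VALUE → return 3640.

3640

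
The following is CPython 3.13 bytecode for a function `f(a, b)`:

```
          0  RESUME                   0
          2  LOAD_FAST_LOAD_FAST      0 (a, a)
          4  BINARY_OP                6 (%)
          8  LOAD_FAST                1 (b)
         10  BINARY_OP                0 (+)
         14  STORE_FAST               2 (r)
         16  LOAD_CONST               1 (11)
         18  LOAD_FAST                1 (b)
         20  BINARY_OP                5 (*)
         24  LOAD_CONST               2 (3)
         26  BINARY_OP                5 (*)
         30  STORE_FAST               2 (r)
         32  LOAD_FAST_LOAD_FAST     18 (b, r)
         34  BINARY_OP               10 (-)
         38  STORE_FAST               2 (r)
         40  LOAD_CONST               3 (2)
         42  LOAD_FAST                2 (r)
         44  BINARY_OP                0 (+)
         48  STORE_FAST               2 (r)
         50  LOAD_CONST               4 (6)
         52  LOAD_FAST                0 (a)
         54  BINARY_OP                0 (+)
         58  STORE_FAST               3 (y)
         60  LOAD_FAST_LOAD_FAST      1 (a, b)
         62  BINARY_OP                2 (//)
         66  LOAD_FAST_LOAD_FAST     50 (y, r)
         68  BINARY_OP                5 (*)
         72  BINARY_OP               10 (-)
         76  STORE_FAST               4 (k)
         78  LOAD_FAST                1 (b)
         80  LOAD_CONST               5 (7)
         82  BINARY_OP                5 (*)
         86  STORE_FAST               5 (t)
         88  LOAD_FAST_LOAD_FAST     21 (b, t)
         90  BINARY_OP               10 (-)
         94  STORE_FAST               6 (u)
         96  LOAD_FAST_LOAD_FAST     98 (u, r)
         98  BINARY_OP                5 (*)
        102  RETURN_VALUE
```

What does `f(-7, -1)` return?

204

LOAD_FAST_LOAD_FAST a,a → push -7,-7. Stack: [-7, -7]
BINARY_OP % → -7 % -7 = 0. Stack: [0]
LOAD_FAST b → push -1. Stack: [0, -1]
BINARY_OP + → 0 + -1 = -1. Stack: [-1]
STORE_FAST r → r=-1. Stack: []
LOAD_CONST → push 11. Stack: [11]
LOAD_FAST b → push -1. Stack: [11, -1]
BINARY_OP * → 11 * -1 = -11. Stack: [-11]
LOAD_CONST → push 3. Stack: [-11, 3]
BINARY_OP * → -11 * 3 = -33. Stack: [-33]
STORE_FAST r → r=-33. Stack: []
LOAD_FAST_LOAD_FAST b,r → push -1,-33. Stack: [-1, -33]
BINARY_OP - → -1 - -33 = 32. Stack: [32]
STORE_FAST r → r=32. Stack: []
LOAD_CONST → push 2. Stack: [2]
LOAD_FAST r → push 32. Stack: [2, 32]
BINARY_OP + → 2 + 32 = 34. Stack: [34]
STORE_FAST r → r=34. Stack: []
LOAD_CONST → push 6. Stack: [6]
LOAD_FAST a → push -7. Stack: [6, -7]
BINARY_OP + → 6 + -7 = -1. Stack: [-1]
STORE_FAST y → y=-1. Stack: []
LOAD_FAST_LOAD_FAST a,b → push -7,-1. Stack: [-7, -1]
BINARY_OP // → -7 // -1 = 7. Stack: [7]
LOAD_FAST_LOAD_FAST y,r → push -1,34. Stack: [7, -1, 34]
BINARY_OP * → -1 * 34 = -34. Stack: [7, -34]
BINARY_OP - → 7 - -34 = 41. Stack: [41]
STORE_FAST k → k=41. Stack: []
LOAD_FAST b → push -1. Stack: [-1]
LOAD_CONST → push 7. Stack: [-1, 7]
BINARY_OP * → -1 * 7 = -7. Stack: [-7]
STORE_FAST t → t=-7. Stack: []
LOAD_FAST_LOAD_FAST b,t → push -1,-7. Stack: [-1, -7]
BINARY_OP - → -1 - -7 = 6. Stack: [6]
STORE_FAST u → u=6. Stack: []
LOAD_FAST_LOAD_FAST u,r → push 6,34. Stack: [6, 34]
BINARY_OP * → 6 * 34 = 204. Stack: [204]
RETURN_VALUE → return 204.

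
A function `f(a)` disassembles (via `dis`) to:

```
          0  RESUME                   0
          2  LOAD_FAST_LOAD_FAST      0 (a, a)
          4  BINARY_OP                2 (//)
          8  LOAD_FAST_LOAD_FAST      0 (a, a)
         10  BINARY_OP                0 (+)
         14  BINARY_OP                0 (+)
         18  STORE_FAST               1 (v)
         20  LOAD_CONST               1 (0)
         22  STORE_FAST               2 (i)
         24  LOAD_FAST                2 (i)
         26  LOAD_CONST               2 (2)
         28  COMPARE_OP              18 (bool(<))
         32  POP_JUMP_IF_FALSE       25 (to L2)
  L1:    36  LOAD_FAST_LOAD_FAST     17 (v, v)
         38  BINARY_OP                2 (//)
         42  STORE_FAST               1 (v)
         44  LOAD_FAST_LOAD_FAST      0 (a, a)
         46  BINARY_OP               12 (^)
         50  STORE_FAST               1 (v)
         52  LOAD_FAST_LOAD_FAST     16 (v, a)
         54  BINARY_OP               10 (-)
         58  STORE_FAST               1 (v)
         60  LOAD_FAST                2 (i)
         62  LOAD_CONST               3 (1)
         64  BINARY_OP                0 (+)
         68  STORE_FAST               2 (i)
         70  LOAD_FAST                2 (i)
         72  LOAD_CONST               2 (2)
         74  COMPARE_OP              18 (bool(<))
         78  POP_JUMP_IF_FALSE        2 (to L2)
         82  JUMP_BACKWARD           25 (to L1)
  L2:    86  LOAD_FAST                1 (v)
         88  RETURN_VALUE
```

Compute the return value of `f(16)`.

LOAD_FAST_LOAD_FAST a,a → push 16,16. Stack: [16, 16]
BINARY_OP // → 16 // 16 = 1. Stack: [1]
LOAD_FAST_LOAD_FAST a,a → push 16,16. Stack: [1, 16, 16]
BINARY_OP + → 16 + 16 = 32. Stack: [1, 32]
BINARY_OP + → 1 + 32 = 33. Stack: [33]
STORE_FAST v → v=33. Stack: []
LOAD_CONST → push 0. Stack: [0]
STORE_FAST i → i=0. Stack: []
LOAD_FAST i → push 0. Stack: [0]
LOAD_CONST → push 2. Stack: [0, 2]
COMPARE_OP bool(<) → 0 vs 2 = True. Stack: [True]
POP_JUMP_IF_FALSE → pop True; no jump. Stack: []
LOAD_FAST_LOAD_FAST v,v → push 33,33. Stack: [33, 33]
BINARY_OP // → 33 // 33 = 1. Stack: [1]
STORE_FAST v → v=1. Stack: []
LOAD_FAST_LOAD_FAST a,a → push 16,16. Stack: [16, 16]
BINARY_OP ^ → 16 ^ 16 = 0. Stack: [0]
STORE_FAST v → v=0. Stack: []
LOAD_FAST_LOAD_FAST v,a → push 0,16. Stack: [0, 16]
BINARY_OP - → 0 - 16 = -16. Stack: [-16]
STORE_FAST v → v=-16. Stack: []
LOAD_FAST i → push 0. Stack: [0]
LOAD_CONST → push 1. Stack: [0, 1]
BINARY_OP + → 0 + 1 = 1. Stack: [1]
STORE_FAST i → i=1. Stack: []
LOAD_FAST i → push 1. Stack: [1]
LOAD_CONST → push 2. Stack: [1, 2]
COMPARE_OP bool(<) → 1 vs 2 = True. Stack: [True]
POP_JUMP_IF_FALSE → pop True; no jump. Stack: []
LOAD_FAST_LOAD_FAST v,v → push -16,-16. Stack: [-16, -16]
BINARY_OP // → -16 // -16 = 1. Stack: [1]
STORE_FAST v → v=1. Stack: []
LOAD_FAST_LOAD_FAST a,a → push 16,16. Stack: [16, 16]
BINARY_OP ^ → 16 ^ 16 = 0. Stack: [0]
STORE_FAST v → v=0. Stack: []
LOAD_FAST_LOAD_FAST v,a → push 0,16. Stack: [0, 16]
BINARY_OP - → 0 - 16 = -16. Stack: [-16]
STORE_FAST v → v=-16. Stack: []
LOAD_FAST i → push 1. Stack: [1]
LOAD_CONST → push 1. Stack: [1, 1]
BINARY_OP + → 1 + 1 = 2. Stack: [2]
STORE_FAST i → i=2. Stack: []
LOAD_FAST i → push 2. Stack: [2]
LOAD_CONST → push 2. Stack: [2, 2]
COMPARE_OP bool(<) → 2 vs 2 = False. Stack: [False]
POP_JUMP_IF_FALSE → pop False; jump. Stack: []
LOAD_FAST v → push -16. Stack: [-16]
RETURN_VALUE → return -16.

-16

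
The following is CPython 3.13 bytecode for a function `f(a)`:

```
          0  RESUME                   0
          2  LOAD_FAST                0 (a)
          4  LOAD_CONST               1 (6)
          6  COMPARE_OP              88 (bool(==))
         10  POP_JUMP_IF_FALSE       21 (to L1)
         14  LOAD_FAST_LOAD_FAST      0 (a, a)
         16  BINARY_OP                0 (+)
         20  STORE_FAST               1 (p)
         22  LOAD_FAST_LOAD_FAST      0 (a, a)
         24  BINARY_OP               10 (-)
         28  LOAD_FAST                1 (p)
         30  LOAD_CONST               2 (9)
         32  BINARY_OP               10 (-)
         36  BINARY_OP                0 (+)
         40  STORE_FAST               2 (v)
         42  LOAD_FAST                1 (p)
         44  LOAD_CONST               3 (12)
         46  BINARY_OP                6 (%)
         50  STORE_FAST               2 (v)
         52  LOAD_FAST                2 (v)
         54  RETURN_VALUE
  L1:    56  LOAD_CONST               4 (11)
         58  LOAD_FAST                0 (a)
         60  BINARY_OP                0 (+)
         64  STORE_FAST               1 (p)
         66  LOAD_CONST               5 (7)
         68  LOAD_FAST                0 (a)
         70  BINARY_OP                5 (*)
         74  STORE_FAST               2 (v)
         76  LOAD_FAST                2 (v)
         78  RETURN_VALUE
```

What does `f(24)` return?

168

LOAD_FAST a → push 24. Stack: [24]
LOAD_CONST → push 6. Stack: [24, 6]
COMPARE_OP bool(==) → 24 vs 6 = False. Stack: [False]
POP_JUMP_IF_FALSE → pop False; jump. Stack: []
LOAD_CONST → push 11. Stack: [11]
LOAD_FAST a → push 24. Stack: [11, 24]
BINARY_OP + → 11 + 24 = 35. Stack: [35]
STORE_FAST p → p=35. Stack: []
LOAD_CONST → push 7. Stack: [7]
LOAD_FAST a → push 24. Stack: [7, 24]
BINARY_OP * → 7 * 24 = 168. Stack: [168]
STORE_FAST v → v=168. Stack: []
LOAD_FAST v → push 168. Stack: [168]
RETURN_VALUE → return 168.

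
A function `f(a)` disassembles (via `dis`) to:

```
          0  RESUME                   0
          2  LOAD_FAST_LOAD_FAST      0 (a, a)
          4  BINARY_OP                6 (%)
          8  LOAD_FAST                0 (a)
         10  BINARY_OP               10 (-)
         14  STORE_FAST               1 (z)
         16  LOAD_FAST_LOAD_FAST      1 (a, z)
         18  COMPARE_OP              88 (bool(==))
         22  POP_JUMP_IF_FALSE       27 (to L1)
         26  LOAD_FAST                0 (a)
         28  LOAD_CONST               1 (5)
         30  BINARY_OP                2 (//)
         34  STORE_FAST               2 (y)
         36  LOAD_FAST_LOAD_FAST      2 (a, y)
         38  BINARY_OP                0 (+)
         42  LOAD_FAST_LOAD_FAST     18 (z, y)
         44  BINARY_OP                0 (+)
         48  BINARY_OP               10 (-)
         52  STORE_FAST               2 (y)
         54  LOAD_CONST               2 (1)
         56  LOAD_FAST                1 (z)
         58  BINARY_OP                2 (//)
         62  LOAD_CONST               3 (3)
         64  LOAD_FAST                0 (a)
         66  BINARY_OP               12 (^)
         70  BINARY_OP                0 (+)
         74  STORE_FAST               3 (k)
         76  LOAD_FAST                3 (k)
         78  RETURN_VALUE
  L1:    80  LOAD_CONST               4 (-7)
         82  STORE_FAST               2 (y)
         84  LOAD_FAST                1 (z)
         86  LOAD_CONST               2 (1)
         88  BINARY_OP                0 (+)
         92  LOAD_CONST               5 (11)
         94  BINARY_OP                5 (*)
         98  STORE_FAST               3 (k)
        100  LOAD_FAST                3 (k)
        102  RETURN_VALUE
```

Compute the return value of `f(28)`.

-297

LOAD_FAST_LOAD_FAST a,a → push 28,28. Stack: [28, 28]
BINARY_OP % → 28 % 28 = 0. Stack: [0]
LOAD_FAST a → push 28. Stack: [0, 28]
BINARY_OP - → 0 - 28 = -28. Stack: [-28]
STORE_FAST z → z=-28. Stack: []
LOAD_FAST_LOAD_FAST a,z → push 28,-28. Stack: [28, -28]
COMPARE_OP bool(==) → 28 vs -28 = False. Stack: [False]
POP_JUMP_IF_FALSE → pop False; jump. Stack: []
LOAD_CONST → push -7. Stack: [-7]
STORE_FAST y → y=-7. Stack: []
LOAD_FAST z → push -28. Stack: [-28]
LOAD_CONST → push 1. Stack: [-28, 1]
BINARY_OP + → -28 + 1 = -27. Stack: [-27]
LOAD_CONST → push 11. Stack: [-27, 11]
BINARY_OP * → -27 * 11 = -297. Stack: [-297]
STORE_FAST k → k=-297. Stack: []
LOAD_FAST k → push -297. Stack: [-297]
RETURN_VALUE → return -297.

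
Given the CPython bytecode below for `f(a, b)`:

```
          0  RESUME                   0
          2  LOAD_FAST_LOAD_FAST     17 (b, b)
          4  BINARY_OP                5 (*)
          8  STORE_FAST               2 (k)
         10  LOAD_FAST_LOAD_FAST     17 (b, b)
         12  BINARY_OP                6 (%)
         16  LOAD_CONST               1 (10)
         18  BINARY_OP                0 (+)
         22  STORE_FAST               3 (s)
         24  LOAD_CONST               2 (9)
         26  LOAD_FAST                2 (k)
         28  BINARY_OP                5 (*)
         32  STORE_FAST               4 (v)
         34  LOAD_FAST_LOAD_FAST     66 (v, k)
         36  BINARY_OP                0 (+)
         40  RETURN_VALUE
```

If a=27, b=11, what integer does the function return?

1210

LOAD_FAST_LOAD_FAST b,b → push 11,11. Stack: [11, 11]
BINARY_OP * → 11 * 11 = 121. Stack: [121]
STORE_FAST k → k=121. Stack: []
LOAD_FAST_LOAD_FAST b,b → push 11,11. Stack: [11, 11]
BINARY_OP % → 11 % 11 = 0. Stack: [0]
LOAD_CONST → push 10. Stack: [0, 10]
BINARY_OP + → 0 + 10 = 10. Stack: [10]
STORE_FAST s → s=10. Stack: []
LOAD_CONST → push 9. Stack: [9]
LOAD_FAST k → push 121. Stack: [9, 121]
BINARY_OP * → 9 * 121 = 1089. Stack: [1089]
STORE_FAST v → v=1089. Stack: []
LOAD_FAST_LOAD_FAST v,k → push 1089,121. Stack: [1089, 121]
BINARY_OP + → 1089 + 121 = 1210. Stack: [1210]
RETURN_VALUE → return 1210.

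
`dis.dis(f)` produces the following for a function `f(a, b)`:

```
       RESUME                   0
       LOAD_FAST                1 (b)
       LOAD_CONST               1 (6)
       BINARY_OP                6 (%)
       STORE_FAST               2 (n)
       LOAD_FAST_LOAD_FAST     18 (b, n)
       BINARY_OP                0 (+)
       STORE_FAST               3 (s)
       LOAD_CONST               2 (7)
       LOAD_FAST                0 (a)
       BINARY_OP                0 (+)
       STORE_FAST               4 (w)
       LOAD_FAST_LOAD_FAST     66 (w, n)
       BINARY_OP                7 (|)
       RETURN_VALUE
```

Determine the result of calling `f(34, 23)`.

LOAD_FAST b → push 23. Stack: [23]
LOAD_CONST → push 6. Stack: [23, 6]
BINARY_OP % → 23 % 6 = 5. Stack: [5]
STORE_FAST n → n=5. Stack: []
LOAD_FAST_LOAD_FAST b,n → push 23,5. Stack: [23, 5]
BINARY_OP + → 23 + 5 = 28. Stack: [28]
STORE_FAST s → s=28. Stack: []
LOAD_CONST → push 7. Stack: [7]
LOAD_FAST a → push 34. Stack: [7, 34]
BINARY_OP + → 7 + 34 = 41. Stack: [41]
STORE_FAST w → w=41. Stack: []
LOAD_FAST_LOAD_FAST w,n → push 41,5. Stack: [41, 5]
BINARY_OP | → 41 | 5 = 45. Stack: [45]
RETURN_VALUE → return 45.

45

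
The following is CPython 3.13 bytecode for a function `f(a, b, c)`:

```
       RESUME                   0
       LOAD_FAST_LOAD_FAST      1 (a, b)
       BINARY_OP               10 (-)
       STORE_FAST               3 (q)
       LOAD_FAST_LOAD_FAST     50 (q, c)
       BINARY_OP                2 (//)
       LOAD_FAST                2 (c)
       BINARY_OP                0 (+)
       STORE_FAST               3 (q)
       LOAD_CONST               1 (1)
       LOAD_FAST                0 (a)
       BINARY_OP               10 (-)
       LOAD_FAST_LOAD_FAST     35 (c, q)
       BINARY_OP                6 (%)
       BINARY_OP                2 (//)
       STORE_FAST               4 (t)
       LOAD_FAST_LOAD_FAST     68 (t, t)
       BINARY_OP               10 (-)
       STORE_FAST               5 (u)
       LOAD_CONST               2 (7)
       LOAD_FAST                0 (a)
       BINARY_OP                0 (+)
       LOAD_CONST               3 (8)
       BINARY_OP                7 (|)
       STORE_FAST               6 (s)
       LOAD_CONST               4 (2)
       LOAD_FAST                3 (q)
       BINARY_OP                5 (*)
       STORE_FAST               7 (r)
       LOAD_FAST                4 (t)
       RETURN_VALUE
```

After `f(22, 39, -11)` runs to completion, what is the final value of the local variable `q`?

-10

LOAD_FAST_LOAD_FAST a,b → push 22,39. Stack: [22, 39]
BINARY_OP - → 22 - 39 = -17. Stack: [-17]
STORE_FAST q → q=-17. Stack: []
LOAD_FAST_LOAD_FAST q,c → push -17,-11. Stack: [-17, -11]
BINARY_OP // → -17 // -11 = 1. Stack: [1]
LOAD_FAST c → push -11. Stack: [1, -11]
BINARY_OP + → 1 + -11 = -10. Stack: [-10]
STORE_FAST q → q=-10. Stack: []
LOAD_CONST → push 1. Stack: [1]
LOAD_FAST a → push 22. Stack: [1, 22]
BINARY_OP - → 1 - 22 = -21. Stack: [-21]
LOAD_FAST_LOAD_FAST c,q → push -11,-10. Stack: [-21, -11, -10]
BINARY_OP % → -11 % -10 = -1. Stack: [-21, -1]
BINARY_OP // → -21 // -1 = 21. Stack: [21]
STORE_FAST t → t=21. Stack: []
LOAD_FAST_LOAD_FAST t,t → push 21,21. Stack: [21, 21]
BINARY_OP - → 21 - 21 = 0. Stack: [0]
STORE_FAST u → u=0. Stack: []
LOAD_CONST → push 7. Stack: [7]
LOAD_FAST a → push 22. Stack: [7, 22]
BINARY_OP + → 7 + 22 = 29. Stack: [29]
LOAD_CONST → push 8. Stack: [29, 8]
BINARY_OP | → 29 | 8 = 29. Stack: [29]
STORE_FAST s → s=29. Stack: []
LOAD_CONST → push 2. Stack: [2]
LOAD_FAST q → push -10. Stack: [2, -10]
BINARY_OP * → 2 * -10 = -20. Stack: [-20]
STORE_FAST r → r=-20. Stack: []
LOAD_FAST t → push 21. Stack: [21]
RETURN_VALUE → return 21.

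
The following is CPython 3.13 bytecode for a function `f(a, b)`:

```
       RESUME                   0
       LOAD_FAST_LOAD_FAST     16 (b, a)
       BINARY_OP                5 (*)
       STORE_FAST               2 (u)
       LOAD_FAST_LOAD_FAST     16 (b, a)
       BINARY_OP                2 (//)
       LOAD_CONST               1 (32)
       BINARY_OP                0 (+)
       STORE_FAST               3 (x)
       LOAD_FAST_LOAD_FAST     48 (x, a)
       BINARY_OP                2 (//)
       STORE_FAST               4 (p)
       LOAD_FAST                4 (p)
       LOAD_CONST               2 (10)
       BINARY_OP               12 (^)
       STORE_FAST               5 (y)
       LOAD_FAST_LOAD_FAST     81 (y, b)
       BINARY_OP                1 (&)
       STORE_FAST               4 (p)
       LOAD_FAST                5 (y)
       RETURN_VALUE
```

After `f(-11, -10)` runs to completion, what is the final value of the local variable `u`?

LOAD_FAST_LOAD_FAST b,a → push -10,-11. Stack: [-10, -11]
BINARY_OP * → -10 * -11 = 110. Stack: [110]
STORE_FAST u → u=110. Stack: []
LOAD_FAST_LOAD_FAST b,a → push -10,-11. Stack: [-10, -11]
BINARY_OP // → -10 // -11 = 0. Stack: [0]
LOAD_CONST → push 32. Stack: [0, 32]
BINARY_OP + → 0 + 32 = 32. Stack: [32]
STORE_FAST x → x=32. Stack: []
LOAD_FAST_LOAD_FAST x,a → push 32,-11. Stack: [32, -11]
BINARY_OP // → 32 // -11 = -3. Stack: [-3]
STORE_FAST p → p=-3. Stack: []
LOAD_FAST p → push -3. Stack: [-3]
LOAD_CONST → push 10. Stack: [-3, 10]
BINARY_OP ^ → -3 ^ 10 = -9. Stack: [-9]
STORE_FAST y → y=-9. Stack: []
LOAD_FAST_LOAD_FAST y,b → push -9,-10. Stack: [-9, -10]
BINARY_OP & → -9 & -10 = -10. Stack: [-10]
STORE_FAST p → p=-10. Stack: []
LOAD_FAST y → push -9. Stack: [-9]
RETURN_VALUE → return -9.

110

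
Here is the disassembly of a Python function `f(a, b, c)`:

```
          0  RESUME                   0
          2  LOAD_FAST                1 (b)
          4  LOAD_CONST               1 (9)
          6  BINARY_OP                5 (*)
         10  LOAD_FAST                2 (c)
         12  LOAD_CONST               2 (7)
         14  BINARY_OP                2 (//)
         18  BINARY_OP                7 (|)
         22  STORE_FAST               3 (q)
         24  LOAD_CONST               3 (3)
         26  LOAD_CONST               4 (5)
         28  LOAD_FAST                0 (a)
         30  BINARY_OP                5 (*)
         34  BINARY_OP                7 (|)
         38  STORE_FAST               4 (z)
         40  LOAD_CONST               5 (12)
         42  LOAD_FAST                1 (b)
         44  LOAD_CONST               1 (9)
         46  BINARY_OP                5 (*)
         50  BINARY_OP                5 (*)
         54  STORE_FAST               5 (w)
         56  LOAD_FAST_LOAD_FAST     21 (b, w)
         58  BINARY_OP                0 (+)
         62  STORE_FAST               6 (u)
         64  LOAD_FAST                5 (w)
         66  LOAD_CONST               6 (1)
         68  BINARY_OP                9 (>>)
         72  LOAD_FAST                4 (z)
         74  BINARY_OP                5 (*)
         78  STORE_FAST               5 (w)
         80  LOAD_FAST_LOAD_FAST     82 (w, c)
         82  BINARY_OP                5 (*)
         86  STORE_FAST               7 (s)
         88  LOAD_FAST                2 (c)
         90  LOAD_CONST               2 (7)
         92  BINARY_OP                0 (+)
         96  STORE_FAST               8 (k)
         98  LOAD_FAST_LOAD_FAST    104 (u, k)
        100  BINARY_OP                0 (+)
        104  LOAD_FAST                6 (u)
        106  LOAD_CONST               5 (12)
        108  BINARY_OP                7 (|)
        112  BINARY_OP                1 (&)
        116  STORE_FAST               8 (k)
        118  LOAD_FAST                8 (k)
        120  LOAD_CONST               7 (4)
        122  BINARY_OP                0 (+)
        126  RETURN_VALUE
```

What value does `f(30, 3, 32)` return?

338

LOAD_FAST b → push 3. Stack: [3]
LOAD_CONST → push 9. Stack: [3, 9]
BINARY_OP * → 3 * 9 = 27. Stack: [27]
LOAD_FAST c → push 32. Stack: [27, 32]
LOAD_CONST → push 7. Stack: [27, 32, 7]
BINARY_OP // → 32 // 7 = 4. Stack: [27, 4]
BINARY_OP | → 27 | 4 = 31. Stack: [31]
STORE_FAST q → q=31. Stack: []
LOAD_CONST → push 3. Stack: [3]
LOAD_CONST → push 5. Stack: [3, 5]
LOAD_FAST a → push 30. Stack: [3, 5, 30]
BINARY_OP * → 5 * 30 = 150. Stack: [3, 150]
BINARY_OP | → 3 | 150 = 151. Stack: [151]
STORE_FAST z → z=151. Stack: []
LOAD_CONST → push 12. Stack: [12]
LOAD_FAST b → push 3. Stack: [12, 3]
LOAD_CONST → push 9. Stack: [12, 3, 9]
BINARY_OP * → 3 * 9 = 27. Stack: [12, 27]
BINARY_OP * → 12 * 27 = 324. Stack: [324]
STORE_FAST w → w=324. Stack: []
LOAD_FAST_LOAD_FAST b,w → push 3,324. Stack: [3, 324]
BINARY_OP + → 3 + 324 = 327. Stack: [327]
STORE_FAST u → u=327. Stack: []
LOAD_FAST w → push 324. Stack: [324]
LOAD_CONST → push 1. Stack: [324, 1]
BINARY_OP >> → 324 >> 1 = 162. Stack: [162]
LOAD_FAST z → push 151. Stack: [162, 151]
BINARY_OP * → 162 * 151 = 24462. Stack: [24462]
STORE_FAST w → w=24462. Stack: []
LOAD_FAST_LOAD_FAST w,c → push 24462,32. Stack: [24462, 32]
BINARY_OP * → 24462 * 32 = 782784. Stack: [782784]
STORE_FAST s → s=782784. Stack: []
LOAD_FAST c → push 32. Stack: [32]
LOAD_CONST → push 7. Stack: [32, 7]
BINARY_OP + → 32 + 7 = 39. Stack: [39]
STORE_FAST k → k=39. Stack: []
LOAD_FAST_LOAD_FAST u,k → push 327,39. Stack: [327, 39]
BINARY_OP + → 327 + 39 = 366. Stack: [366]
LOAD_FAST u → push 327. Stack: [366, 327]
LOAD_CONST → push 12. Stack: [366, 327, 12]
BINARY_OP | → 327 | 12 = 335. Stack: [366, 335]
BINARY_OP & → 366 & 335 = 334. Stack: [334]
STORE_FAST k → k=334. Stack: []
LOAD_FAST k → push 334. Stack: [334]
LOAD_CONST → push 4. Stack: [334, 4]
BINARY_OP + → 334 + 4 = 338. Stack: [338]
RETURN_VALUE → return 338.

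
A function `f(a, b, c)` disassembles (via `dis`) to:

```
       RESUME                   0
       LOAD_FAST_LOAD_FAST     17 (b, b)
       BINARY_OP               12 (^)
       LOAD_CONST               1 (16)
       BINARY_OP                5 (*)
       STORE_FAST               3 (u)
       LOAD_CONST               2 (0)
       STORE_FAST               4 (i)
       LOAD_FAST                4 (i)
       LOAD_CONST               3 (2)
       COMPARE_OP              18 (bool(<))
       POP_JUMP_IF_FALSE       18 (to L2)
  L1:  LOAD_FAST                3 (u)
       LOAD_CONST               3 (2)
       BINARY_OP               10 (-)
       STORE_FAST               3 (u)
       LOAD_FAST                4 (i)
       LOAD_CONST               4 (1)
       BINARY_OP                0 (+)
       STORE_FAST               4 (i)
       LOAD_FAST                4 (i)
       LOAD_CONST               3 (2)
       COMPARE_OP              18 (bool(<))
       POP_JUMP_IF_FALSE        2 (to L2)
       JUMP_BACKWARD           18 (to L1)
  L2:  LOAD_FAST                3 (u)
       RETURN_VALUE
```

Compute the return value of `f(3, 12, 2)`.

LOAD_FAST_LOAD_FAST b,b → push 12,12. Stack: [12, 12]
BINARY_OP ^ → 12 ^ 12 = 0. Stack: [0]
LOAD_CONST → push 16. Stack: [0, 16]
BINARY_OP * → 0 * 16 = 0. Stack: [0]
STORE_FAST u → u=0. Stack: []
LOAD_CONST → push 0. Stack: [0]
STORE_FAST i → i=0. Stack: []
LOAD_FAST i → push 0. Stack: [0]
LOAD_CONST → push 2. Stack: [0, 2]
COMPARE_OP bool(<) → 0 vs 2 = True. Stack: [True]
POP_JUMP_IF_FALSE → pop True; no jump. Stack: []
LOAD_FAST u → push 0. Stack: [0]
LOAD_CONST → push 2. Stack: [0, 2]
BINARY_OP - → 0 - 2 = -2. Stack: [-2]
STORE_FAST u → u=-2. Stack: []
LOAD_FAST i → push 0. Stack: [0]
LOAD_CONST → push 1. Stack: [0, 1]
BINARY_OP + → 0 + 1 = 1. Stack: [1]
STORE_FAST i → i=1. Stack: []
LOAD_FAST i → push 1. Stack: [1]
LOAD_CONST → push 2. Stack: [1, 2]
COMPARE_OP bool(<) → 1 vs 2 = True. Stack: [True]
POP_JUMP_IF_FALSE → pop True; no jump. Stack: []
LOAD_FAST u → push -2. Stack: [-2]
LOAD_CONST → push 2. Stack: [-2, 2]
BINARY_OP - → -2 - 2 = -4. Stack: [-4]
STORE_FAST u → u=-4. Stack: []
LOAD_FAST i → push 1. Stack: [1]
LOAD_CONST → push 1. Stack: [1, 1]
BINARY_OP + → 1 + 1 = 2. Stack: [2]
STORE_FAST i → i=2. Stack: []
LOAD_FAST i → push 2. Stack: [2]
LOAD_CONST → push 2. Stack: [2, 2]
COMPARE_OP bool(<) → 2 vs 2 = False. Stack: [False]
POP_JUMP_IF_FALSE → pop False; jump. Stack: []
LOAD_FAST u → push -4. Stack: [-4]
RETURN_VALUE → return -4.

-4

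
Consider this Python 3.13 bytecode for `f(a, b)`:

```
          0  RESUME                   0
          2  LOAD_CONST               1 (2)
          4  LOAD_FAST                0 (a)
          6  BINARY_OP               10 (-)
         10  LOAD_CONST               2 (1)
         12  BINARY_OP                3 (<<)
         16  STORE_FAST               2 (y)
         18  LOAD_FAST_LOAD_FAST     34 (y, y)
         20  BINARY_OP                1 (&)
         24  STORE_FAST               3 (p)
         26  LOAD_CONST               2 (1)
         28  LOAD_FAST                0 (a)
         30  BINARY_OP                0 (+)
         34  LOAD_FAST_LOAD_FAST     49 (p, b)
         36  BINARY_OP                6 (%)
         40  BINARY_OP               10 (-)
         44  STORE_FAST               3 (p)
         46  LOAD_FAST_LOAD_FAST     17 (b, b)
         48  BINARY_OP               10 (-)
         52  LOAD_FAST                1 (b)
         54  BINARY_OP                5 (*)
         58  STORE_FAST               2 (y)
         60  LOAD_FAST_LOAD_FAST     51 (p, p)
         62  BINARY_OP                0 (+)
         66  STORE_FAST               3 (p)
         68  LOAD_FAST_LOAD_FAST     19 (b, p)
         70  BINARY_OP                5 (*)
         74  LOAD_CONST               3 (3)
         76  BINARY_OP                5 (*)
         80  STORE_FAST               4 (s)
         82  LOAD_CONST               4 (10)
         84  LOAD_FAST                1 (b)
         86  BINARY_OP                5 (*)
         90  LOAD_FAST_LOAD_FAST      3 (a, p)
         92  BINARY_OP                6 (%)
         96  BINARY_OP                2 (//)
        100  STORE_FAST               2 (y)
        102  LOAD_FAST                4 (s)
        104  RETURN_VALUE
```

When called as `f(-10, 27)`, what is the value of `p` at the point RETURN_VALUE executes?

-66

LOAD_CONST → push 2. Stack: [2]
LOAD_FAST a → push -10. Stack: [2, -10]
BINARY_OP - → 2 - -10 = 12. Stack: [12]
LOAD_CONST → push 1. Stack: [12, 1]
BINARY_OP << → 12 << 1 = 24. Stack: [24]
STORE_FAST y → y=24. Stack: []
LOAD_FAST_LOAD_FAST y,y → push 24,24. Stack: [24, 24]
BINARY_OP & → 24 & 24 = 24. Stack: [24]
STORE_FAST p → p=24. Stack: []
LOAD_CONST → push 1. Stack: [1]
LOAD_FAST a → push -10. Stack: [1, -10]
BINARY_OP + → 1 + -10 = -9. Stack: [-9]
LOAD_FAST_LOAD_FAST p,b → push 24,27. Stack: [-9, 24, 27]
BINARY_OP % → 24 % 27 = 24. Stack: [-9, 24]
BINARY_OP - → -9 - 24 = -33. Stack: [-33]
STORE_FAST p → p=-33. Stack: []
LOAD_FAST_LOAD_FAST b,b → push 27,27. Stack: [27, 27]
BINARY_OP - → 27 - 27 = 0. Stack: [0]
LOAD_FAST b → push 27. Stack: [0, 27]
BINARY_OP * → 0 * 27 = 0. Stack: [0]
STORE_FAST y → y=0. Stack: []
LOAD_FAST_LOAD_FAST p,p → push -33,-33. Stack: [-33, -33]
BINARY_OP + → -33 + -33 = -66. Stack: [-66]
STORE_FAST p → p=-66. Stack: []
LOAD_FAST_LOAD_FAST b,p → push 27,-66. Stack: [27, -66]
BINARY_OP * → 27 * -66 = -1782. Stack: [-1782]
LOAD_CONST → push 3. Stack: [-1782, 3]
BINARY_OP * → -1782 * 3 = -5346. Stack: [-5346]
STORE_FAST s → s=-5346. Stack: []
LOAD_CONST → push 10. Stack: [10]
LOAD_FAST b → push 27. Stack: [10, 27]
BINARY_OP * → 10 * 27 = 270. Stack: [270]
LOAD_FAST_LOAD_FAST a,p → push -10,-66. Stack: [270, -10, -66]
BINARY_OP % → -10 % -66 = -10. Stack: [270, -10]
BINARY_OP // → 270 // -10 = -27. Stack: [-27]
STORE_FAST y → y=-27. Stack: []
LOAD_FAST s → push -5346. Stack: [-5346]
RETURN_VALUE → return -5346.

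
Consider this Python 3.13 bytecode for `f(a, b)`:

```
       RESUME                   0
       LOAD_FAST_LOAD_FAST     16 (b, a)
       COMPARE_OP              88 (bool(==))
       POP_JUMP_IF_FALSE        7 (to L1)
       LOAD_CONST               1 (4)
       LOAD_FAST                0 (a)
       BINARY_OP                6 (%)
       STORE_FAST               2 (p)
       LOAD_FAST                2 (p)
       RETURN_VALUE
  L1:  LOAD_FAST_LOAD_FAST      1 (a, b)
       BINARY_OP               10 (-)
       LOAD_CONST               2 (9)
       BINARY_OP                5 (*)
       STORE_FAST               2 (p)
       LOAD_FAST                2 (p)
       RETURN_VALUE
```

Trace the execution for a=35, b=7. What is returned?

LOAD_FAST_LOAD_FAST b,a → push 7,35. Stack: [7, 35]
COMPARE_OP bool(==) → 7 vs 35 = False. Stack: [False]
POP_JUMP_IF_FALSE → pop False; jump. Stack: []
LOAD_FAST_LOAD_FAST a,b → push 35,7. Stack: [35, 7]
BINARY_OP - → 35 - 7 = 28. Stack: [28]
LOAD_CONST → push 9. Stack: [28, 9]
BINARY_OP * → 28 * 9 = 252. Stack: [252]
STORE_FAST p → p=252. Stack: []
LOAD_FAST p → push 252. Stack: [252]
RETURN_VALUE → return 252.

252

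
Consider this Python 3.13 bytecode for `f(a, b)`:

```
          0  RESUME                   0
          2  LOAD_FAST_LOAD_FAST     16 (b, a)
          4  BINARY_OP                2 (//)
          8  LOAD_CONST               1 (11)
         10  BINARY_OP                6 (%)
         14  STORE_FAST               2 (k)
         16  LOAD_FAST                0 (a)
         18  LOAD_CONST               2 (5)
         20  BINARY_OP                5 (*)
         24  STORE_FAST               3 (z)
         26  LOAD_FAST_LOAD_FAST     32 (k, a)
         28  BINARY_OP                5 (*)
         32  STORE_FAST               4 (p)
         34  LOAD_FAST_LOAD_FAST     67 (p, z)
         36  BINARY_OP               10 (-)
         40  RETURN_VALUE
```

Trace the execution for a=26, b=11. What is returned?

LOAD_FAST_LOAD_FAST b,a → push 11,26. Stack: [11, 26]
BINARY_OP // → 11 // 26 = 0. Stack: [0]
LOAD_CONST → push 11. Stack: [0, 11]
BINARY_OP % → 0 % 11 = 0. Stack: [0]
STORE_FAST k → k=0. Stack: []
LOAD_FAST a → push 26. Stack: [26]
LOAD_CONST → push 5. Stack: [26, 5]
BINARY_OP * → 26 * 5 = 130. Stack: [130]
STORE_FAST z → z=130. Stack: []
LOAD_FAST_LOAD_FAST k,a → push 0,26. Stack: [0, 26]
BINARY_OP * → 0 * 26 = 0. Stack: [0]
STORE_FAST p → p=0. Stack: []
LOAD_FAST_LOAD_FAST p,z → push 0,130. Stack: [0, 130]
BINARY_OP - → 0 - 130 = -130. Stack: [-130]
RETURN_VALUE → return -130.

-130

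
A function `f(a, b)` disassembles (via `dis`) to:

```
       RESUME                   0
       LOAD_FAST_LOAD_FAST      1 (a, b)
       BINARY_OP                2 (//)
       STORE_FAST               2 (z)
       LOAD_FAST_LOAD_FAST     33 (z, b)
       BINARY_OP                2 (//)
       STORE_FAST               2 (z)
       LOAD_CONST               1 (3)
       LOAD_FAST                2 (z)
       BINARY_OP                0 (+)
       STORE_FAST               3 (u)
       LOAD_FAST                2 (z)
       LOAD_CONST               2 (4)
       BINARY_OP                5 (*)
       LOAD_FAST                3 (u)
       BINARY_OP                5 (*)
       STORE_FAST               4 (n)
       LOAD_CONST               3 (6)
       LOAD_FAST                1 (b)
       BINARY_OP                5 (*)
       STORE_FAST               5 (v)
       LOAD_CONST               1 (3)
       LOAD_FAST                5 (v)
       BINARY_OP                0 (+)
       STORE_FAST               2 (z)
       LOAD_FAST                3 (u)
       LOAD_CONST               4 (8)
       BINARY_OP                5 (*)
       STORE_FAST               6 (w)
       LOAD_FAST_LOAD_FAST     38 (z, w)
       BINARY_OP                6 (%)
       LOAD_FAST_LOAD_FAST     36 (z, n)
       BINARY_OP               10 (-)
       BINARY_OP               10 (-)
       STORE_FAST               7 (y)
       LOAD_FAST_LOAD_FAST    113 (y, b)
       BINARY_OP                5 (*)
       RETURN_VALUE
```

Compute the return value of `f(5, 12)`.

-864

LOAD_FAST_LOAD_FAST a,b → push 5,12. Stack: [5, 12]
BINARY_OP // → 5 // 12 = 0. Stack: [0]
STORE_FAST z → z=0. Stack: []
LOAD_FAST_LOAD_FAST z,b → push 0,12. Stack: [0, 12]
BINARY_OP // → 0 // 12 = 0. Stack: [0]
STORE_FAST z → z=0. Stack: []
LOAD_CONST → push 3. Stack: [3]
LOAD_FAST z → push 0. Stack: [3, 0]
BINARY_OP + → 3 + 0 = 3. Stack: [3]
STORE_FAST u → u=3. Stack: []
LOAD_FAST z → push 0. Stack: [0]
LOAD_CONST → push 4. Stack: [0, 4]
BINARY_OP * → 0 * 4 = 0. Stack: [0]
LOAD_FAST u → push 3. Stack: [0, 3]
BINARY_OP * → 0 * 3 = 0. Stack: [0]
STORE_FAST n → n=0. Stack: []
LOAD_CONST → push 6. Stack: [6]
LOAD_FAST b → push 12. Stack: [6, 12]
BINARY_OP * → 6 * 12 = 72. Stack: [72]
STORE_FAST v → v=72. Stack: []
LOAD_CONST → push 3. Stack: [3]
LOAD_FAST v → push 72. Stack: [3, 72]
BINARY_OP + → 3 + 72 = 75. Stack: [75]
STORE_FAST z → z=75. Stack: []
LOAD_FAST u → push 3. Stack: [3]
LOAD_CONST → push 8. Stack: [3, 8]
BINARY_OP * → 3 * 8 = 24. Stack: [24]
STORE_FAST w → w=24. Stack: []
LOAD_FAST_LOAD_FAST z,w → push 75,24. Stack: [75, 24]
BINARY_OP % → 75 % 24 = 3. Stack: [3]
LOAD_FAST_LOAD_FAST z,n → push 75,0. Stack: [3, 75, 0]
BINARY_OP - → 75 - 0 = 75. Stack: [3, 75]
BINARY_OP - → 3 - 75 = -72. Stack: [-72]
STORE_FAST y → y=-72. Stack: []
LOAD_FAST_LOAD_FAST y,b → push -72,12. Stack: [-72, 12]
BINARY_OP * → -72 * 12 = -864. Stack: [-864]
RETURN_VALUE → return -864.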